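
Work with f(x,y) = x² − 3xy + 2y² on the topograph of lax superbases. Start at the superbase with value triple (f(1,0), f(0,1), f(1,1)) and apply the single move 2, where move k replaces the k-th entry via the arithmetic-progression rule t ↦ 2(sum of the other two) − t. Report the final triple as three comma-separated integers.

start (1,2,0) = (f(1,0),f(0,1),f(1,1))
replace slot 2: 2·(1+0) − 2 = 0 → (1,0,0)

1,0,0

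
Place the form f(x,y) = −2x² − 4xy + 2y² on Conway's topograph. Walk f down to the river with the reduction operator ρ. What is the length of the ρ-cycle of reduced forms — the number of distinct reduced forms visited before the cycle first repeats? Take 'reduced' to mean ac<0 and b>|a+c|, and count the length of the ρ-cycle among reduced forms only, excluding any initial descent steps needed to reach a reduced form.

D = 32, ⌊√D⌋ = 5
descent: ρ → (2,4,-2)  [lands on river]
river: ρ → (-2,4,2)
ρ-cycle length = 2 (tail of 1 descent step not counted)

2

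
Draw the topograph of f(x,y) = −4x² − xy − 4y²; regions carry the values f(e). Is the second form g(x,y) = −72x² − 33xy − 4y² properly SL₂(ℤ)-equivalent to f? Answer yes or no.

D₁ = -63, D₂ = -63
f is negative-definite; reduce −f:
−f: reduced (well bottom): (4,1,4) with a≤c, −a<b≤a
flip sign back: reduced form of f is (-4,-1,-4)
g is negative-definite; reduce −g:
−g: flip: (72,33,4)→(4,-33,72)
−g: translate: b→-1 (≡-33 mod 8), so (4,-33,72)→(4,-1,4)
−g: flip: (4,-1,4)→(4,1,4)
−g: reduced (well bottom): (4,1,4) with a≤c, −a<b≤a
flip sign back: reduced form of g is (-4,-1,-4)
reduced forms (-4, -1, -4) vs (-4, -1, -4) ⇒ equivalent

yes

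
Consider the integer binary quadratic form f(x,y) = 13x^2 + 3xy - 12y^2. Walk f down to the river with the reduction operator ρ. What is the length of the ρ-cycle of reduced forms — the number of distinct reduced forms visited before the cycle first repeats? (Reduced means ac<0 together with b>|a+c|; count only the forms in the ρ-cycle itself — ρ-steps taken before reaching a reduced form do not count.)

D = 633, ⌊√D⌋ = 25
river: ρ → (-12,21,4)
river: ρ → (4,19,-17)
river: ρ → (-17,15,6)
river: ρ → (6,21,-8)
river: ρ → (-8,11,16)
river: ρ → (16,21,-3)
river: ρ → (-3,21,16)
river: ρ → (16,11,-8)
river: ρ → (-8,21,6)
river: ρ → (6,15,-17)
river: ρ → (-17,19,4)
river: ρ → (4,21,-12)
river: ρ → (-12,3,13)
river: ρ → (13,23,-2)
river: ρ → (-2,25,1)
river: ρ → (1,25,-2)
river: ρ → (-2,23,13)
river: ρ → (13,3,-12)
ρ-cycle length = 18 (tail of 0 descent steps not counted)

18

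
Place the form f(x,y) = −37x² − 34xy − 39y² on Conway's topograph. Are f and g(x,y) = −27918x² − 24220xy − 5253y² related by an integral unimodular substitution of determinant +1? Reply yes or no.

D₁ = -4616, D₂ = -4616
f is negative-definite; reduce −f:
−f: reduced (well bottom): (37,34,39) with a≤c, −a<b≤a
flip sign back: reduced form of f is (-37,-34,-39)
g is negative-definite; reduce −g:
−g: flip: (27918,24220,5253)→(5253,-24220,27918)
−g: translate: b→-3208 (≡-24220 mod 10506), so (5253,-24220,27918)→(5253,-3208,490)
−g: flip: (5253,-3208,490)→(490,3208,5253)
−g: translate: b→268 (≡3208 mod 980), so (490,3208,5253)→(490,268,39)
−g: flip: (490,268,39)→(39,-268,490)
−g: translate: b→-34 (≡-268 mod 78), so (39,-268,490)→(39,-34,37)
−g: flip: (39,-34,37)→(37,34,39)
−g: reduced (well bottom): (37,34,39) with a≤c, −a<b≤a
flip sign back: reduced form of g is (-37,-34,-39)
reduced forms (-37, -34, -39) vs (-37, -34, -39) ⇒ equivalent

yes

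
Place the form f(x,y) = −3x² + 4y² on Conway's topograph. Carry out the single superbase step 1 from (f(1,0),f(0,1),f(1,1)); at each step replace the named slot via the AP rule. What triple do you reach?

start (-3,4,1) = (f(1,0),f(0,1),f(1,1))
replace slot 1: 2·(4+1) − (-3) = 13 → (13,4,1)

13,4,1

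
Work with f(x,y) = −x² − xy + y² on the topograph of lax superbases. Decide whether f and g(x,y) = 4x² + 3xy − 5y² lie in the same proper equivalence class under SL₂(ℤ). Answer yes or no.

D₁ = 5, D₂ = 89
discriminants differ ⇒ not SL₂(ℤ)-equivalent

no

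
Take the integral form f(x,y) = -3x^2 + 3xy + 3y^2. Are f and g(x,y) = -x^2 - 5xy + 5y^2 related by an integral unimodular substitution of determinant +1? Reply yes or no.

D₁ = 45, D₂ = 45
river cycle of f (length 2): (3, 3, -3), (-3, 3, 3)
river cycle of g (length 2): (5, 5, -1), (-1, 5, 5)
cycles differ ⇒ inequivalent

no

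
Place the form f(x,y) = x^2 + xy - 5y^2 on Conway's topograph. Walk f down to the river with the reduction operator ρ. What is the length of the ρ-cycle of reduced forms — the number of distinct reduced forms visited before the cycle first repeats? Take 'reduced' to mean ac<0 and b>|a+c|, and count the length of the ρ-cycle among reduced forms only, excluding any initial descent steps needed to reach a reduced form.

D = 21, ⌊√D⌋ = 4
descent: ρ → (-5,-1,1)
descent: ρ → (1,3,-3)  [lands on river]
river: ρ → (-3,3,1)
ρ-cycle length = 2 (tail of 2 descent steps not counted)

2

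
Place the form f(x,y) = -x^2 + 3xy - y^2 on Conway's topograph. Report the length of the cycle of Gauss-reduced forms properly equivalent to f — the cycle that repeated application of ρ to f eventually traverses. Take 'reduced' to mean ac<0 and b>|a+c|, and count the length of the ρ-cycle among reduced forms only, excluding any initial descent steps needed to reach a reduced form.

D = 5, ⌊√D⌋ = 2
descent: ρ → (-1,1,1)  [lands on river]
river: ρ → (1,1,-1)
ρ-cycle length = 2 (tail of 1 descent step not counted)

2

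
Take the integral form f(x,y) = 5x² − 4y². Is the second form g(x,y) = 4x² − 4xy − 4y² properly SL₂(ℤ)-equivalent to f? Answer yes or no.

D₁ = 80, D₂ = 80
river cycle of f (length 2): (-4, 8, 1), (1, 8, -4)
river cycle of g (length 2): (-4, 4, 4), (4, 4, -4)
cycles differ ⇒ inequivalent

no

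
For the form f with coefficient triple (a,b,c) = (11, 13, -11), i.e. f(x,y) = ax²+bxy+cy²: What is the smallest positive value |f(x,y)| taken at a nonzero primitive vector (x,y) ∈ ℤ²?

river: ρ → (-11,9,13)
river: ρ → (13,17,-7)
river: ρ → (-7,25,1)
river: ρ → (1,25,-7)
river: ρ → (-7,17,13)
river: ρ → (13,9,-11)
river: ρ → (-11,13,11)
river: ρ → (11,9,-13)
river: ρ → (-13,17,7)
river: ρ → (7,25,-1)
river: ρ → (-1,25,7)
river: ρ → (7,17,-13)
river: ρ → (-13,9,11)
river: ρ → (11,13,-11)
closes: descent 0, river 14
min |a| on river = 1

1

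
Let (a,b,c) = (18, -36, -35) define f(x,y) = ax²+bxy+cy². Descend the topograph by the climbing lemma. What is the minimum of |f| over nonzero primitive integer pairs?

descent: ρ → (-35,36,18)  [lands on river]
river: ρ → (18,36,-35)
river: ρ → (-35,34,19)
river: ρ → (19,42,-27)
river: ρ → (-27,12,34)
river: ρ → (34,56,-5)
river: ρ → (-5,54,45)
river: ρ → (45,36,-14)
river: ρ → (-14,48,27)
river: ρ → (27,60,-2)
river: ρ → (-2,60,27)
river: ρ → (27,48,-14)
river: ρ → (-14,36,45)
river: ρ → (45,54,-5)
river: ρ → (-5,56,34)
river: ρ → (34,12,-27)
river: ρ → (-27,42,19)
river: ρ → (19,34,-35)
closes: descent 1, river 18
min |a| on river = 2

2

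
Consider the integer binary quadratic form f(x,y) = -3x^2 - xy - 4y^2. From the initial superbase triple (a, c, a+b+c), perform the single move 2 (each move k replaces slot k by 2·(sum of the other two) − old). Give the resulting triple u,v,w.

start (-3,-4,-8) = (f(1,0),f(0,1),f(1,1))
replace slot 2: 2·((-3)+(-8)) − (-4) = -18 → (-3,-18,-8)

-3,-18,-8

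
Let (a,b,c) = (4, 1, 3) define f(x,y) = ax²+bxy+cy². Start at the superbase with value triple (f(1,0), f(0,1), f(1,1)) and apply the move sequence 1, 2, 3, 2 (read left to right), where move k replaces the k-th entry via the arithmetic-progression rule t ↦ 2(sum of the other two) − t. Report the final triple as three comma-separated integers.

start (4,3,8) = (f(1,0),f(0,1),f(1,1))
replace slot 1: 2·(3+8) − 4 = 18 → (18,3,8)
replace slot 2: 2·(18+8) − 3 = 49 → (18,49,8)
replace slot 3: 2·(18+49) − 8 = 126 → (18,49,126)
replace slot 2: 2·(18+126) − 49 = 239 → (18,239,126)

18,239,126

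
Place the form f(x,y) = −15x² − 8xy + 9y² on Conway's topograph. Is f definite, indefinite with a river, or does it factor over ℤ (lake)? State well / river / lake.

D = b²−4ac = (-8)² − 4·(-15)·9 = 604
D > 0 non-square ⇒ indefinite ⇒ periodic river

river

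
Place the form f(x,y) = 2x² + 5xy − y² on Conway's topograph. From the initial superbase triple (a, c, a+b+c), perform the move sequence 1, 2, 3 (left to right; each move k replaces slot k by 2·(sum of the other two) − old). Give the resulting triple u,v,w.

start (2,-1,6) = (f(1,0),f(0,1),f(1,1))
replace slot 1: 2·((-1)+6) − 2 = 8 → (8,-1,6)
replace slot 2: 2·(8+6) − (-1) = 29 → (8,29,6)
replace slot 3: 2·(8+29) − 6 = 68 → (8,29,68)

8,29,68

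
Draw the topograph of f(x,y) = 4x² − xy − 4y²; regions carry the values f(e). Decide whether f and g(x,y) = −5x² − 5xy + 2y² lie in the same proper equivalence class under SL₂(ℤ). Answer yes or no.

D₁ = 65, D₂ = 65
river cycle of f (length 6): (-4, 1, 4), (4, 7, -1), (-1, 7, 4), (4, 1, -4), (-4, 7, 1), (1, 7, -4)
river cycle of g (length 6): (2, 5, -5), (-5, 5, 2), (2, 7, -2), (-2, 5, 5), (5, 5, -2), (-2, 7, 2)
cycles differ ⇒ inequivalent

no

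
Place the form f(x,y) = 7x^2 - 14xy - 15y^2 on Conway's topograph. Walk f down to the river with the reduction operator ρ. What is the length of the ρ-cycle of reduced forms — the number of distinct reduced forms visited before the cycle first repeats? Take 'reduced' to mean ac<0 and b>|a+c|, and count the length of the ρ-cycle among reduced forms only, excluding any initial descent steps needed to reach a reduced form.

D = 616, ⌊√D⌋ = 24
descent: ρ → (-15,14,7)  [lands on river]
river: ρ → (7,14,-15)
river: ρ → (-15,16,6)
river: ρ → (6,20,-9)
river: ρ → (-9,16,10)
river: ρ → (10,24,-1)
river: ρ → (-1,24,10)
river: ρ → (10,16,-9)
river: ρ → (-9,20,6)
river: ρ → (6,16,-15)
ρ-cycle length = 10 (tail of 1 descent step not counted)

10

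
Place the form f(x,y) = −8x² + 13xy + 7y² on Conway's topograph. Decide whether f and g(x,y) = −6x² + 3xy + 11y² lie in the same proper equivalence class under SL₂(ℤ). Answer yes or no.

D₁ = 393, D₂ = 273
discriminants differ ⇒ not SL₂(ℤ)-equivalent

no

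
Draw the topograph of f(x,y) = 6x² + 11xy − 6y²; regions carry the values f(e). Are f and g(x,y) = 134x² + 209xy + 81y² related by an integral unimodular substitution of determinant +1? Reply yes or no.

D₁ = 265, D₂ = 265
river cycle of f (length 22): (-6, 13, 4), (4, 11, -9), (-9, 7, 6), (6, 5, -10), (-10, 15, 1), (1, 15, -10), (-10, 5, 6), (6, 7, -9), (-9, 11, 4), (4, 13, -6), … (12 more)
river cycle of g (length 22): (6, 11, -6), (-6, 13, 4), (4, 11, -9), (-9, 7, 6), (6, 5, -10), (-10, 15, 1), (1, 15, -10), (-10, 5, 6), (6, 7, -9), (-9, 11, 4), … (12 more)
cycles coincide ⇒ equivalent

yes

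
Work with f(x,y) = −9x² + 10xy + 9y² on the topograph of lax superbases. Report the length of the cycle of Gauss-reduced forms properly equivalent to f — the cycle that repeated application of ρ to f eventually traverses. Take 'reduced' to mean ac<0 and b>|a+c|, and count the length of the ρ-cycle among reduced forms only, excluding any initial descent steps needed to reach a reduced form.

D = 424, ⌊√D⌋ = 20
river: ρ → (9,8,-10)
river: ρ → (-10,12,7)
river: ρ → (7,16,-6)
river: ρ → (-6,20,1)
river: ρ → (1,20,-6)
river: ρ → (-6,16,7)
river: ρ → (7,12,-10)
river: ρ → (-10,8,9)
river: ρ → (9,10,-9)
river: ρ → (-9,8,10)
river: ρ → (10,12,-7)
river: ρ → (-7,16,6)
river: ρ → (6,20,-1)
river: ρ → (-1,20,6)
river: ρ → (6,16,-7)
river: ρ → (-7,12,10)
river: ρ → (10,8,-9)
river: ρ → (-9,10,9)
ρ-cycle length = 18 (tail of 0 descent steps not counted)

18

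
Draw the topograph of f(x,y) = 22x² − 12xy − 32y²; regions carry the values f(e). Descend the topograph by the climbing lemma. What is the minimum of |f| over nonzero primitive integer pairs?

descent: ρ → (-32,12,22)  [lands on river]
river: ρ → (22,32,-22)
river: ρ → (-22,12,32)
river: ρ → (32,52,-2)
river: ρ → (-2,52,32)
river: ρ → (32,12,-22)
river: ρ → (-22,32,22)
river: ρ → (22,12,-32)
river: ρ → (-32,52,2)
river: ρ → (2,52,-32)
closes: descent 1, river 10
min |a| on river = 2

2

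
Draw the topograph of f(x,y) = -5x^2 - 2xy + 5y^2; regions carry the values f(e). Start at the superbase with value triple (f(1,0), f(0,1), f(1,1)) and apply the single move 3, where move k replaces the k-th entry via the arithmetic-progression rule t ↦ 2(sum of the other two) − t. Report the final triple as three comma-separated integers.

start (-5,5,-2) = (f(1,0),f(0,1),f(1,1))
replace slot 3: 2·((-5)+5) − (-2) = 2 → (-5,5,2)

-5,5,2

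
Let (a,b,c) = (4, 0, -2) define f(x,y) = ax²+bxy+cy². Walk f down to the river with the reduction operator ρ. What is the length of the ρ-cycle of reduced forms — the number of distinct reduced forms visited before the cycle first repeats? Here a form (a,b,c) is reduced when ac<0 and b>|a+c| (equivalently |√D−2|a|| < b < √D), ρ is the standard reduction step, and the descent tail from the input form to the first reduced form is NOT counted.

D = 32, ⌊√D⌋ = 5
descent: ρ → (-2,4,2)  [lands on river]
river: ρ → (2,4,-2)
ρ-cycle length = 2 (tail of 1 descent step not counted)

2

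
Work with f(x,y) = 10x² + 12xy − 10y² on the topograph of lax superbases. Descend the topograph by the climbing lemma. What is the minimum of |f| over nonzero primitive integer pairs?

river: ρ → (-10,8,12)
river: ρ → (12,16,-6)
river: ρ → (-6,20,6)
river: ρ → (6,16,-12)
river: ρ → (-12,8,10)
river: ρ → (10,12,-10)
closes: descent 0, river 6
min |a| on river = 6

6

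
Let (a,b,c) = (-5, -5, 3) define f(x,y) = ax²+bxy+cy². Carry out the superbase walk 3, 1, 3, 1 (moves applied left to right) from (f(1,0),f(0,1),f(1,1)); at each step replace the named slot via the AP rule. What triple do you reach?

start (-5,3,-7) = (f(1,0),f(0,1),f(1,1))
replace slot 3: 2·((-5)+3) − (-7) = 3 → (-5,3,3)
replace slot 1: 2·(3+3) − (-5) = 17 → (17,3,3)
replace slot 3: 2·(17+3) − 3 = 37 → (17,3,37)
replace slot 1: 2·(3+37) − 17 = 63 → (63,3,37)

63,3,37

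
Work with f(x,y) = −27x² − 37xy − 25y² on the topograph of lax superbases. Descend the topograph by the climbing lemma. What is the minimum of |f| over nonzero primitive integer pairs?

translate: b→-17 (≡37 mod 54), so (27,37,25)→(27,-17,15)
flip: (27,-17,15)→(15,17,27)
translate: b→-13 (≡17 mod 30), so (15,17,27)→(15,-13,25)
reduced (well bottom): (15,-13,25) with a≤c, −a<b≤a
well minimum |f| = |-15| = 15 (negative-definite)

15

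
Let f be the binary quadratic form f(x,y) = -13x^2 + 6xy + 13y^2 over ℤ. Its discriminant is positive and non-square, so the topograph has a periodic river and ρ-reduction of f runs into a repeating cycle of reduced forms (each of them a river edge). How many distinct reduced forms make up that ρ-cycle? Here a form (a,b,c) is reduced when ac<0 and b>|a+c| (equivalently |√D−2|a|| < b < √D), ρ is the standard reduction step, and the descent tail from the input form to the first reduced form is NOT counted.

D = 712, ⌊√D⌋ = 26
river: ρ → (13,20,-6)
river: ρ → (-6,16,19)
river: ρ → (19,22,-3)
river: ρ → (-3,26,3)
river: ρ → (3,22,-19)
river: ρ → (-19,16,6)
river: ρ → (6,20,-13)
river: ρ → (-13,6,13)
ρ-cycle length = 8 (tail of 0 descent steps not counted)

8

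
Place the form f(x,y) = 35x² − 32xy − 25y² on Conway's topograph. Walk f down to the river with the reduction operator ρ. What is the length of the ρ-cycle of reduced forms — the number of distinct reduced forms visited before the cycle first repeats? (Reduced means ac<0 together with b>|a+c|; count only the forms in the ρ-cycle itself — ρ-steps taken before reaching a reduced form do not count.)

D = 4524, ⌊√D⌋ = 67
descent: ρ → (-25,32,35)  [lands on river]
river: ρ → (35,38,-22)
river: ρ → (-22,50,23)
river: ρ → (23,42,-30)
river: ρ → (-30,18,35)
river: ρ → (35,52,-13)
river: ρ → (-13,52,35)
river: ρ → (35,18,-30)
river: ρ → (-30,42,23)
river: ρ → (23,50,-22)
river: ρ → (-22,38,35)
river: ρ → (35,32,-25)
river: ρ → (-25,18,42)
river: ρ → (42,66,-1)
river: ρ → (-1,66,42)
river: ρ → (42,18,-25)
ρ-cycle length = 16 (tail of 1 descent step not counted)

16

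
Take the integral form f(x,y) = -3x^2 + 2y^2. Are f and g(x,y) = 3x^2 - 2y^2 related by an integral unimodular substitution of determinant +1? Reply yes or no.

D₁ = 24, D₂ = 24
river cycle of f (length 2): (2, 4, -1), (-1, 4, 2)
river cycle of g (length 2): (-2, 4, 1), (1, 4, -2)
cycles differ ⇒ inequivalent

no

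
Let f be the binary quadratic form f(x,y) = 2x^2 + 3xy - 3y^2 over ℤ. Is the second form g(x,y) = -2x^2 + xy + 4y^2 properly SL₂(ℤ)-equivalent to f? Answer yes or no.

D₁ = 33, D₂ = 33
river cycle of f (length 4): (-3, 3, 2), (2, 5, -1), (-1, 5, 2), (2, 3, -3)
river cycle of g (length 4): (-2, 5, 1), (1, 5, -2), (-2, 3, 3), (3, 3, -2)
cycles differ ⇒ inequivalent

no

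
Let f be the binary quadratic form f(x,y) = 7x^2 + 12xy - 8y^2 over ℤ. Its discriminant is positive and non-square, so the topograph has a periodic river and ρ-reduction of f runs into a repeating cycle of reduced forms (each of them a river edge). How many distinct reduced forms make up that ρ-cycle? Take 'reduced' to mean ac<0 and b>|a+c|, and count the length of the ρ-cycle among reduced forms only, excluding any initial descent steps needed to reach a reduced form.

D = 368, ⌊√D⌋ = 19
river: ρ → (-8,4,11)
river: ρ → (11,18,-1)
river: ρ → (-1,18,11)
river: ρ → (11,4,-8)
river: ρ → (-8,12,7)
river: ρ → (7,16,-4)
river: ρ → (-4,16,7)
river: ρ → (7,12,-8)
ρ-cycle length = 8 (tail of 0 descent steps not counted)

8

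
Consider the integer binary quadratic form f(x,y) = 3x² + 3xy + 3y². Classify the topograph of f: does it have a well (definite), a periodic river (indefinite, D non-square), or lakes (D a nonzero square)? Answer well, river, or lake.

D = b²−4ac = 3² − 4·3·3 = -27
D < 0 ⇒ definite ⇒ every region one sign ⇒ single well

well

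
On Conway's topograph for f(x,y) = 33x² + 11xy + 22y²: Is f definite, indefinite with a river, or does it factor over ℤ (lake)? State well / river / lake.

D = b²−4ac = 11² − 4·33·22 = -2783
D < 0 ⇒ definite ⇒ every region one sign ⇒ single well

well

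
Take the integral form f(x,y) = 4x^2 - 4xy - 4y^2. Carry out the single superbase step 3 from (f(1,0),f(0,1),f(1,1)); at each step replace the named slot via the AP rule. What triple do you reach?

start (4,-4,-4) = (f(1,0),f(0,1),f(1,1))
replace slot 3: 2·(4+(-4)) − (-4) = 4 → (4,-4,4)

4,-4,4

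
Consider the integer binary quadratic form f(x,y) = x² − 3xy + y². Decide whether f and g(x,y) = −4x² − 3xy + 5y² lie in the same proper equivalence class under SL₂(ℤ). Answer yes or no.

D₁ = 5, D₂ = 89
discriminants differ ⇒ not SL₂(ℤ)-equivalent

no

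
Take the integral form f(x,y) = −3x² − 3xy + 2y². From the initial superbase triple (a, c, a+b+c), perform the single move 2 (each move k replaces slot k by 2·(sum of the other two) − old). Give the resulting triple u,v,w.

start (-3,2,-4) = (f(1,0),f(0,1),f(1,1))
replace slot 2: 2·((-3)+(-4)) − 2 = -16 → (-3,-16,-4)

-3,-16,-4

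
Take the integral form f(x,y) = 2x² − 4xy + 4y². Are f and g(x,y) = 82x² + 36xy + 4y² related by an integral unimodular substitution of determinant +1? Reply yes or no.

D₁ = -16, D₂ = -16
f: translate: b→0 (≡-4 mod 4), so (2,-4,4)→(2,0,2)
f: reduced (well bottom): (2,0,2) with a≤c, −a<b≤a
g: flip: (82,36,4)→(4,-36,82)
g: translate: b→4 (≡-36 mod 8), so (4,-36,82)→(4,4,2)
g: flip: (4,4,2)→(2,-4,4)
g: translate: b→0 (≡-4 mod 4), so (2,-4,4)→(2,0,2)
g: reduced (well bottom): (2,0,2) with a≤c, −a<b≤a
reduced forms (2, 0, 2) vs (2, 0, 2) ⇒ equivalent

yes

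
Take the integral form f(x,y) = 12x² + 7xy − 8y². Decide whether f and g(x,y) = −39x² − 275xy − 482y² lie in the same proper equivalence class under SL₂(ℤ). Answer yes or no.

D₁ = 433, D₂ = 433
river cycle of f (length 46): (-8, 9, 11), (11, 13, -6), (-6, 11, 13), (13, 15, -4), (-4, 17, 9), (9, 19, -2), (-2, 17, 18), (18, 19, -1), (-1, 19, 18), (18, 17, -2), … (36 more)
river cycle of g (length 46): (-6, 11, 13), (13, 15, -4), (-4, 17, 9), (9, 19, -2), (-2, 17, 18), (18, 19, -1), (-1, 19, 18), (18, 17, -2), (-2, 19, 9), (9, 17, -4), … (36 more)
cycles coincide ⇒ equivalent

yes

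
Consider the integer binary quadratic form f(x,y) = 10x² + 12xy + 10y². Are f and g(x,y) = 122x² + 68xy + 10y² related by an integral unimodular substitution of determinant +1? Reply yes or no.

D₁ = -256, D₂ = -256
f: translate: b→-8 (≡12 mod 20), so (10,12,10)→(10,-8,8)
f: flip: (10,-8,8)→(8,8,10)
f: reduced (well bottom): (8,8,10) with a≤c, −a<b≤a
g: flip: (122,68,10)→(10,-68,122)
g: translate: b→-8 (≡-68 mod 20), so (10,-68,122)→(10,-8,8)
g: flip: (10,-8,8)→(8,8,10)
g: reduced (well bottom): (8,8,10) with a≤c, −a<b≤a
reduced forms (8, 8, 10) vs (8, 8, 10) ⇒ equivalent

yes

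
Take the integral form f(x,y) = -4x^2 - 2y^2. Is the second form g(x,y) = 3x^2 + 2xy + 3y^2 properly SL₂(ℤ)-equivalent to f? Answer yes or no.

D₁ = -32, D₂ = -32
f is negative-definite; reduce −f:
−f: flip: (4,0,2)→(2,0,4)
−f: reduced (well bottom): (2,0,4) with a≤c, −a<b≤a
flip sign back: reduced form of f is (-2,0,-4)
g: reduced (well bottom): (3,2,3) with a≤c, −a<b≤a
reduced forms (-2, 0, -4) vs (3, 2, 3) ⇒ inequivalent

no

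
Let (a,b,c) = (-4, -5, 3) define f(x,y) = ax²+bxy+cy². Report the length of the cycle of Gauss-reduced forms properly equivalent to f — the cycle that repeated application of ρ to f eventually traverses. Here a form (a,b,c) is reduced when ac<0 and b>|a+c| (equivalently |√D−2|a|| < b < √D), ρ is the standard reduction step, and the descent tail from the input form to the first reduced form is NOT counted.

D = 73, ⌊√D⌋ = 8
descent: ρ → (3,5,-4)  [lands on river]
river: ρ → (-4,3,4)
river: ρ → (4,5,-3)
river: ρ → (-3,7,2)
river: ρ → (2,5,-6)
river: ρ → (-6,7,1)
river: ρ → (1,7,-6)
river: ρ → (-6,5,2)
river: ρ → (2,7,-3)
river: ρ → (-3,5,4)
river: ρ → (4,3,-4)
river: ρ → (-4,5,3)
river: ρ → (3,7,-2)
river: ρ → (-2,5,6)
river: ρ → (6,7,-1)
river: ρ → (-1,7,6)
river: ρ → (6,5,-2)
river: ρ → (-2,7,3)
ρ-cycle length = 18 (tail of 1 descent step not counted)

18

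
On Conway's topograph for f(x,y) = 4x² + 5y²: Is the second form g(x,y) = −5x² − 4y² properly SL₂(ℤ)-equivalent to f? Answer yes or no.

D₁ = -80, D₂ = -80
f: reduced (well bottom): (4,0,5) with a≤c, −a<b≤a
g is negative-definite; reduce −g:
−g: flip: (5,0,4)→(4,0,5)
−g: reduced (well bottom): (4,0,5) with a≤c, −a<b≤a
flip sign back: reduced form of g is (-4,0,-5)
reduced forms (4, 0, 5) vs (-4, 0, -5) ⇒ inequivalent

no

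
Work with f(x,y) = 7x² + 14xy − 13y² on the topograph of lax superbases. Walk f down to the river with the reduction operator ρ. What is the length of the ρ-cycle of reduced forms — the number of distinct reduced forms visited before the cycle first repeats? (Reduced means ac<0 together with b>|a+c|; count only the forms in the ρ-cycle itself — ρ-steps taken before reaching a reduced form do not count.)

D = 560, ⌊√D⌋ = 23
river: ρ → (-13,12,8)
river: ρ → (8,20,-5)
river: ρ → (-5,20,8)
river: ρ → (8,12,-13)
river: ρ → (-13,14,7)
river: ρ → (7,14,-13)
ρ-cycle length = 6 (tail of 0 descent steps not counted)

6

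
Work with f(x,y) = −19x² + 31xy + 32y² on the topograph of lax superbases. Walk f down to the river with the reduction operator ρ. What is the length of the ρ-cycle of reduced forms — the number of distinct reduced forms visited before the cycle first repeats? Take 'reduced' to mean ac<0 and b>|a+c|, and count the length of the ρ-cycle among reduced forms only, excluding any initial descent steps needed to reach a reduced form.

D = 3393, ⌊√D⌋ = 58
river: ρ → (32,33,-18)
river: ρ → (-18,39,26)
river: ρ → (26,13,-31)
river: ρ → (-31,49,8)
river: ρ → (8,47,-37)
river: ρ → (-37,27,18)
river: ρ → (18,45,-19)
river: ρ → (-19,31,32)
ρ-cycle length = 8 (tail of 0 descent steps not counted)

8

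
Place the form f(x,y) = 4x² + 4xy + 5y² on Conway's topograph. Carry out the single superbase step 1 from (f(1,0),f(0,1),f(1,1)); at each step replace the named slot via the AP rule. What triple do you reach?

start (4,5,13) = (f(1,0),f(0,1),f(1,1))
replace slot 1: 2·(5+13) − 4 = 32 → (32,5,13)

32,5,13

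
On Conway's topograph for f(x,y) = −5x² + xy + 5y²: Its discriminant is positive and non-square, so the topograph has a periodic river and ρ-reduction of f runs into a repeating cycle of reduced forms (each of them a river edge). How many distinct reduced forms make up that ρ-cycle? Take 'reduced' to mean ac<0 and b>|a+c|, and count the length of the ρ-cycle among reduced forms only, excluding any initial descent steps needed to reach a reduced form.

D = 101, ⌊√D⌋ = 10
river: ρ → (5,9,-1)
river: ρ → (-1,9,5)
river: ρ → (5,1,-5)
river: ρ → (-5,9,1)
river: ρ → (1,9,-5)
river: ρ → (-5,1,5)
ρ-cycle length = 6 (tail of 0 descent steps not counted)

6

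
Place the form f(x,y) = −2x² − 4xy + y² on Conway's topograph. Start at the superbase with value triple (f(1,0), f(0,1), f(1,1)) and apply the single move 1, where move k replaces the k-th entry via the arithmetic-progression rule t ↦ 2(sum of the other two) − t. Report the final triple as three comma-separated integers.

start (-2,1,-5) = (f(1,0),f(0,1),f(1,1))
replace slot 1: 2·(1+(-5)) − (-2) = -6 → (-6,1,-5)

-6,1,-5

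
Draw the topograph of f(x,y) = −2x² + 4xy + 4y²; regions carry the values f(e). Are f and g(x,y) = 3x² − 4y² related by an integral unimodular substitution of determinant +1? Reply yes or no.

D₁ = 48, D₂ = 48
river cycle of f (length 2): (4, 4, -2), (-2, 4, 4)
river cycle of g (length 2): (3, 6, -1), (-1, 6, 3)
cycles differ ⇒ inequivalent

no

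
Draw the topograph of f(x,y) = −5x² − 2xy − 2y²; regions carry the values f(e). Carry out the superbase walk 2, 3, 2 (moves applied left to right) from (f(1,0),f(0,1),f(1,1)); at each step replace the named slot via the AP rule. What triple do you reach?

start (-5,-2,-9) = (f(1,0),f(0,1),f(1,1))
replace slot 2: 2·((-5)+(-9)) − (-2) = -26 → (-5,-26,-9)
replace slot 3: 2·((-5)+(-26)) − (-9) = -53 → (-5,-26,-53)
replace slot 2: 2·((-5)+(-53)) − (-26) = -90 → (-5,-90,-53)

-5,-90,-53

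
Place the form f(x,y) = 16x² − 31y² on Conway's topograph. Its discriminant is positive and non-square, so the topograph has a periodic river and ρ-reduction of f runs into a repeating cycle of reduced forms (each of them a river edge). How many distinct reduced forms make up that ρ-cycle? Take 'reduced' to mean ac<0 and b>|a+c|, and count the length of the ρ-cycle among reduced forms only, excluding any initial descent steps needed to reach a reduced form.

D = 1984, ⌊√D⌋ = 44
descent: ρ → (-31,0,16)
descent: ρ → (16,32,-15)  [lands on river]
river: ρ → (-15,28,20)
river: ρ → (20,12,-23)
river: ρ → (-23,34,9)
river: ρ → (9,38,-15)
river: ρ → (-15,22,25)
river: ρ → (25,28,-12)
river: ρ → (-12,44,1)
river: ρ → (1,44,-12)
river: ρ → (-12,28,25)
river: ρ → (25,22,-15)
river: ρ → (-15,38,9)
river: ρ → (9,34,-23)
river: ρ → (-23,12,20)
river: ρ → (20,28,-15)
river: ρ → (-15,32,16)
ρ-cycle length = 16 (tail of 2 descent steps not counted)

16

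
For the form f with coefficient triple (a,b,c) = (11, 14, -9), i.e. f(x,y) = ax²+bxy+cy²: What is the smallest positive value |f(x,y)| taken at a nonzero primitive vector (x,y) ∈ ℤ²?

river: ρ → (-9,22,3)
river: ρ → (3,20,-16)
river: ρ → (-16,12,7)
river: ρ → (7,16,-12)
river: ρ → (-12,8,11)
river: ρ → (11,14,-9)
closes: descent 0, river 6
min |a| on river = 3

3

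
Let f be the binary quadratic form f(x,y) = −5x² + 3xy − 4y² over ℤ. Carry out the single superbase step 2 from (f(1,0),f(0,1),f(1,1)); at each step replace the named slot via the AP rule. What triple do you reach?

start (-5,-4,-6) = (f(1,0),f(0,1),f(1,1))
replace slot 2: 2·((-5)+(-6)) − (-4) = -18 → (-5,-18,-6)

-5,-18,-6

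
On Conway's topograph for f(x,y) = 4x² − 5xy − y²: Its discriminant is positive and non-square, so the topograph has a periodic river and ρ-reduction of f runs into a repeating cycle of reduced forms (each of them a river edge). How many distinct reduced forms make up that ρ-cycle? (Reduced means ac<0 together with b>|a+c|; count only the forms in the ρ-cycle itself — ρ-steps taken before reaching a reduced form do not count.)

D = 41, ⌊√D⌋ = 6
descent: ρ → (-1,5,4)  [lands on river]
river: ρ → (4,3,-2)
river: ρ → (-2,5,2)
river: ρ → (2,3,-4)
river: ρ → (-4,5,1)
river: ρ → (1,5,-4)
river: ρ → (-4,3,2)
river: ρ → (2,5,-2)
river: ρ → (-2,3,4)
river: ρ → (4,5,-1)
ρ-cycle length = 10 (tail of 1 descent step not counted)

10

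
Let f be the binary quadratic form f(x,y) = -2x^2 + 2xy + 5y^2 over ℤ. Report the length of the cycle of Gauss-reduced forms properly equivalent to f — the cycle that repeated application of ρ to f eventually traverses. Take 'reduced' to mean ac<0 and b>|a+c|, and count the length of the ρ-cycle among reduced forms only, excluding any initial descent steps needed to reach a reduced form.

D = 44, ⌊√D⌋ = 6
descent: ρ → (5,-2,-2)
descent: ρ → (-2,6,1)  [lands on river]
river: ρ → (1,6,-2)
ρ-cycle length = 2 (tail of 2 descent steps not counted)

2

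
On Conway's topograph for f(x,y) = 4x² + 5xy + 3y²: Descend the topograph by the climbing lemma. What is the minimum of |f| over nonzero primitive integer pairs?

translate: b→-3 (≡5 mod 8), so (4,5,3)→(4,-3,2)
flip: (4,-3,2)→(2,3,4)
translate: b→-1 (≡3 mod 4), so (2,3,4)→(2,-1,3)
reduced (well bottom): (2,-1,3) with a≤c, −a<b≤a
well minimum = a = 2

2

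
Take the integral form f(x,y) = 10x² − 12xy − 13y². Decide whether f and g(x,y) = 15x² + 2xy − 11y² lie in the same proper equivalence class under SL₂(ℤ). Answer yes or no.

D₁ = 664, D₂ = 664
river cycle of f (length 22): (-13, 12, 10), (10, 8, -15), (-15, 22, 3), (3, 20, -22), (-22, 24, 1), (1, 24, -22), (-22, 20, 3), (3, 22, -15), (-15, 8, 10), (10, 12, -13), … (12 more)
river cycle of g (length 22): (-11, 20, 6), (6, 16, -17), (-17, 18, 5), (5, 22, -9), (-9, 14, 13), (13, 12, -10), (-10, 8, 15), (15, 22, -3), (-3, 20, 22), (22, 24, -1), … (12 more)
cycles differ ⇒ inequivalent

no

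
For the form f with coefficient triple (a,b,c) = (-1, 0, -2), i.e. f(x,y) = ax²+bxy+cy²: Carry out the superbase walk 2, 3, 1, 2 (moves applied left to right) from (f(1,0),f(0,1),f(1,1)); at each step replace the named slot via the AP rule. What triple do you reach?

start (-1,-2,-3) = (f(1,0),f(0,1),f(1,1))
replace slot 2: 2·((-1)+(-3)) − (-2) = -6 → (-1,-6,-3)
replace slot 3: 2·((-1)+(-6)) − (-3) = -11 → (-1,-6,-11)
replace slot 1: 2·((-6)+(-11)) − (-1) = -33 → (-33,-6,-11)
replace slot 2: 2·((-33)+(-11)) − (-6) = -82 → (-33,-82,-11)

-33,-82,-11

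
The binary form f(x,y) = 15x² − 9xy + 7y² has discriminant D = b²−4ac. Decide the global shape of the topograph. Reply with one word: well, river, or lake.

D = b²−4ac = (-9)² − 4·15·7 = -339
D < 0 ⇒ definite ⇒ every region one sign ⇒ single well

well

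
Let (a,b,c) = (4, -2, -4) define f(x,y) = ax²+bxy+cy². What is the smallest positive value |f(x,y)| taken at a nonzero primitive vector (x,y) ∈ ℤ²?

descent: ρ → (-4,2,4)  [lands on river]
river: ρ → (4,6,-2)
river: ρ → (-2,6,4)
river: ρ → (4,2,-4)
river: ρ → (-4,6,2)
river: ρ → (2,6,-4)
closes: descent 1, river 6
min |a| on river = 2

2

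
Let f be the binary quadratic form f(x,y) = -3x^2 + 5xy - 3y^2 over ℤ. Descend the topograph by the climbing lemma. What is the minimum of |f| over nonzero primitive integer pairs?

translate: b→1 (≡-5 mod 6), so (3,-5,3)→(3,1,1)
flip: (3,1,1)→(1,-1,3)
translate: b→1 (≡-1 mod 2), so (1,-1,3)→(1,1,3)
reduced (well bottom): (1,1,3) with a≤c, −a<b≤a
well minimum |f| = |-1| = 1 (negative-definite)

1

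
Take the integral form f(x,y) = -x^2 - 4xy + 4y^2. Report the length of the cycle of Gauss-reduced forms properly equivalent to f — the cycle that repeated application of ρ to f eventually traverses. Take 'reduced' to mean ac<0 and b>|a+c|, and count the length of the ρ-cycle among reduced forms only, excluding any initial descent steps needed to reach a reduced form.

D = 32, ⌊√D⌋ = 5
descent: ρ → (4,4,-1)  [lands on river]
river: ρ → (-1,4,4)
ρ-cycle length = 2 (tail of 1 descent step not counted)

2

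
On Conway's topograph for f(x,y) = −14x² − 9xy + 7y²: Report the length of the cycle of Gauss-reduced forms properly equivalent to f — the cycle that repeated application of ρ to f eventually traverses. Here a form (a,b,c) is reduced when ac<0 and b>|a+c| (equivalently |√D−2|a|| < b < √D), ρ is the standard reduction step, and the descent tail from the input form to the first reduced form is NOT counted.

D = 473, ⌊√D⌋ = 21
descent: ρ → (7,9,-14)  [lands on river]
river: ρ → (-14,19,2)
river: ρ → (2,21,-4)
river: ρ → (-4,19,7)
ρ-cycle length = 4 (tail of 1 descent step not counted)

4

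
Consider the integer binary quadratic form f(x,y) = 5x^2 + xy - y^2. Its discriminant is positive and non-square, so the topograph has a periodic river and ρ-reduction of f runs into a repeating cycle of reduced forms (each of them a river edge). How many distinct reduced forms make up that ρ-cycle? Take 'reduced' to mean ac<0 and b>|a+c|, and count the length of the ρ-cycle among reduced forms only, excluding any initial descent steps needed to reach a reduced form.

D = 21, ⌊√D⌋ = 4
descent: ρ → (-1,3,3)  [lands on river]
river: ρ → (3,3,-1)
ρ-cycle length = 2 (tail of 1 descent step not counted)

2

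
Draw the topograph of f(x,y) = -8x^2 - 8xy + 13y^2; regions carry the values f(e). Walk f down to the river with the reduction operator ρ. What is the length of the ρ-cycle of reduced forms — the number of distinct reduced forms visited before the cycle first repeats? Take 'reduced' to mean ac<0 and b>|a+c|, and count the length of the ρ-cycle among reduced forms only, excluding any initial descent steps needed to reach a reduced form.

D = 480, ⌊√D⌋ = 21
descent: ρ → (13,8,-8)  [lands on river]
river: ρ → (-8,8,13)
river: ρ → (13,18,-3)
river: ρ → (-3,18,13)
ρ-cycle length = 4 (tail of 1 descent step not counted)

4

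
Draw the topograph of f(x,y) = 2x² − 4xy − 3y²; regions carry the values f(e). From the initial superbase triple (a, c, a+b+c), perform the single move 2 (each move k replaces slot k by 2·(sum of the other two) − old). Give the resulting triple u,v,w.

start (2,-3,-5) = (f(1,0),f(0,1),f(1,1))
replace slot 2: 2·(2+(-5)) − (-3) = -3 → (2,-3,-5)

2,-3,-5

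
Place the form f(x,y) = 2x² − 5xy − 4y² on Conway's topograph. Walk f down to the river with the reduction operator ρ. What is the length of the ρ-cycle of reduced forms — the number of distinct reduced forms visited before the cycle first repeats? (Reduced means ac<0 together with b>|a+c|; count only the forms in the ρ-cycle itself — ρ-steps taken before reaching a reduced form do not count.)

D = 57, ⌊√D⌋ = 7
descent: ρ → (-4,5,2)  [lands on river]
river: ρ → (2,7,-1)
river: ρ → (-1,7,2)
river: ρ → (2,5,-4)
river: ρ → (-4,3,3)
river: ρ → (3,3,-4)
ρ-cycle length = 6 (tail of 1 descent step not counted)

6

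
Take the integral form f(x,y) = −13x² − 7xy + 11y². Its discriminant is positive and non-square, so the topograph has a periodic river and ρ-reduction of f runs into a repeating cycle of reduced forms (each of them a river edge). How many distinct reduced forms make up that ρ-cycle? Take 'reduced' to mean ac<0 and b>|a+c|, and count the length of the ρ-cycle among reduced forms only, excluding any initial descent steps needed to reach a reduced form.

D = 621, ⌊√D⌋ = 24
descent: ρ → (11,7,-13)  [lands on river]
river: ρ → (-13,19,5)
river: ρ → (5,21,-9)
river: ρ → (-9,15,11)
ρ-cycle length = 4 (tail of 1 descent step not counted)

4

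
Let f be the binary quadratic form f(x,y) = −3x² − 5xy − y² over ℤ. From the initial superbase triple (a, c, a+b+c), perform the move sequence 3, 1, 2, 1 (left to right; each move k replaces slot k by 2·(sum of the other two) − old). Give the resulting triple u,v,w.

start (-3,-1,-9) = (f(1,0),f(0,1),f(1,1))
replace slot 3: 2·((-3)+(-1)) − (-9) = 1 → (-3,-1,1)
replace slot 1: 2·((-1)+1) − (-3) = 3 → (3,-1,1)
replace slot 2: 2·(3+1) − (-1) = 9 → (3,9,1)
replace slot 1: 2·(9+1) − 3 = 17 → (17,9,1)

17,9,1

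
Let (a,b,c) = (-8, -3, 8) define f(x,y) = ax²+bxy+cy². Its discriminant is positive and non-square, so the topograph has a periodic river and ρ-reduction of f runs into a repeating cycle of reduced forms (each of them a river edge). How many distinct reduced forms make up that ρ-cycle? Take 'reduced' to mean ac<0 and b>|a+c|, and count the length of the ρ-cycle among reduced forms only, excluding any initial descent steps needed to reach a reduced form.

D = 265, ⌊√D⌋ = 16
descent: ρ → (8,3,-8)  [lands on river]
river: ρ → (-8,13,3)
river: ρ → (3,11,-12)
river: ρ → (-12,13,2)
river: ρ → (2,15,-5)
river: ρ → (-5,15,2)
river: ρ → (2,13,-12)
river: ρ → (-12,11,3)
river: ρ → (3,13,-8)
river: ρ → (-8,3,8)
river: ρ → (8,13,-3)
river: ρ → (-3,11,12)
river: ρ → (12,13,-2)
river: ρ → (-2,15,5)
river: ρ → (5,15,-2)
river: ρ → (-2,13,12)
river: ρ → (12,11,-3)
river: ρ → (-3,13,8)
ρ-cycle length = 18 (tail of 1 descent step not counted)

18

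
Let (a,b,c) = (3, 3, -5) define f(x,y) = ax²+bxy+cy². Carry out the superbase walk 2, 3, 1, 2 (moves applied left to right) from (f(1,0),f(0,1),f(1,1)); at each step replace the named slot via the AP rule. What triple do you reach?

start (3,-5,1) = (f(1,0),f(0,1),f(1,1))
replace slot 2: 2·(3+1) − (-5) = 13 → (3,13,1)
replace slot 3: 2·(3+13) − 1 = 31 → (3,13,31)
replace slot 1: 2·(13+31) − 3 = 85 → (85,13,31)
replace slot 2: 2·(85+31) − 13 = 219 → (85,219,31)

85,219,31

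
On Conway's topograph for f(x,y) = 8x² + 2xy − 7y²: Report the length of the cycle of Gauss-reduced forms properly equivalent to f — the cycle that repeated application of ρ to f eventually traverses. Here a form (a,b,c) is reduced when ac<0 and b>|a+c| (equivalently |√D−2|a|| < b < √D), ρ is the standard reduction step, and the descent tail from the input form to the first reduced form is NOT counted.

D = 228, ⌊√D⌋ = 15
river: ρ → (-7,12,3)
river: ρ → (3,12,-7)
river: ρ → (-7,2,8)
river: ρ → (8,14,-1)
river: ρ → (-1,14,8)
river: ρ → (8,2,-7)
ρ-cycle length = 6 (tail of 0 descent steps not counted)

6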